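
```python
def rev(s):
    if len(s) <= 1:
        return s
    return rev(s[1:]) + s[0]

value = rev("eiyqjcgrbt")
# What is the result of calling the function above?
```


rev("eiyqjcgrbt")
= rev("iyqjcgrbt") + "e"
= rev("yqjcgrbt") + "i" + "e"
= rev("qjcgrbt") + "y" + "i" + "e"
= rev("jcgrbt") + "q" + "y" + "i" + "e"
= rev("cgrbt") + "j" + "q" + "y" + "i" + "e"
= rev("grbt") + "c" + "j" + "q" + "y" + "i" + "e"
= rev("rbt") + "g" + "c" + "j" + "q" + "y" + "i" + "e"
= rev("bt") + "r" + "g" + "c" + "j" + "q" + "y" + "i" + "e"
= rev("t") + "b" + "r" + "g" + "c" + "j" + "q" + "y" + "i" + "e"
= "t" + "b" + "r" + "g" + "c" + "j" + "q" + "y" + "i" + "e"
= "tbrgcjqyie"


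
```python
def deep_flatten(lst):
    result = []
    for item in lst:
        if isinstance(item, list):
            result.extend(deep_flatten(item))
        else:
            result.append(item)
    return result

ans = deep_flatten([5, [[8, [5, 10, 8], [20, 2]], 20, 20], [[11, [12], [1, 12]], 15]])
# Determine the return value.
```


deep_flatten([5, [[8, [5, 10, 8], [20, 2]], 20, 20], [[11, [12], [1, 12]], 15]])
Processing each element:
  5 is not a list -> append 5
  [[8, [5, 10, 8], [20, 2]], 20, 20] is a list -> deep_flatten recursively -> [8, 5, 10, 8, 20, 2, 20, 20]
  [[11, [12], [1, 12]], 15] is a list -> deep_flatten recursively -> [11, 12, 1, 12, 15]
= [5, 8, 5, 10, 8, 20, 2, 20, 20, 11, 12, 1, 12, 15]


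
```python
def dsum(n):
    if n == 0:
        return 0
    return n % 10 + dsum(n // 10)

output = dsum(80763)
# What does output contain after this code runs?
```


dsum(80763)
= 3 + dsum(8076)
= 3 + 6 + dsum(807)
= 3 + 6 + 7 + dsum(80)
= 3 + 6 + 7 + 0 + dsum(8)
= 3 + 6 + 7 + 0 + 8 + dsum(0)
= 3 + 6 + 7 + 0 + 8 + 0
= 24


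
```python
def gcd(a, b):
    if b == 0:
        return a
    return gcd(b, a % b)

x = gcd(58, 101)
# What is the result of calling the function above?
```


gcd(58, 101)
= gcd(101, 58 % 101) = gcd(101, 58)
= gcd(58, 101 % 58) = gcd(58, 43)
= gcd(43, 58 % 43) = gcd(43, 15)
= gcd(15, 43 % 15) = gcd(15, 13)
= gcd(13, 15 % 13) = gcd(13, 2)
= gcd(2, 13 % 2) = gcd(2, 1)
= gcd(1, 2 % 1) = gcd(1, 0)
b == 0, return a = 1


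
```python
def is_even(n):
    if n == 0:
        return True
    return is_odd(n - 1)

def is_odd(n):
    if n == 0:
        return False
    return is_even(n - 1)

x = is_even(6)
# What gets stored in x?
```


is_even(6)
= is_odd(5)
= is_even(4)
= is_odd(3)
= is_even(2)
= is_odd(1)
= is_even(0)
n == 0: return True
= True


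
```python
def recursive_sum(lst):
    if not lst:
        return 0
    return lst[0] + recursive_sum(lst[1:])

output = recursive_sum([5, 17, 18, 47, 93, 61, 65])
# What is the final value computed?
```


recursive_sum([5, 17, 18, 47, 93, 61, 65])
= 5 + recursive_sum([17, 18, 47, 93, 61, 65])
= 5 + 17 + recursive_sum([18, 47, 93, 61, 65])
= 5 + 17 + 18 + recursive_sum([47, 93, 61, 65])
= 5 + 17 + 18 + 47 + recursive_sum([93, 61, 65])
= 5 + 17 + 18 + 47 + 93 + recursive_sum([61, 65])
= 5 + 17 + 18 + 47 + 93 + 61 + recursive_sum([65])
= 5 + 17 + 18 + 47 + 93 + 61 + 65 + recursive_sum([])
= 5 + 17 + 18 + 47 + 93 + 61 + 65 + 0
= 306


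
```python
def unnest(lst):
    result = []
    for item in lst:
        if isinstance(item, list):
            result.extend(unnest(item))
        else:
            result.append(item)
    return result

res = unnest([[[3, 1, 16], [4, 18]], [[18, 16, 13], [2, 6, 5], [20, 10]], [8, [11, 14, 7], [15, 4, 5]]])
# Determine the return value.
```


unnest([[[3, 1, 16], [4, 18]], [[18, 16, 13], [2, 6, 5], [20, 10]], [8, [11, 14, 7], [15, 4, 5]]])
Processing each element:
  [[3, 1, 16], [4, 18]] is a list -> unnest recursively -> [3, 1, 16, 4, 18]
  [[18, 16, 13], [2, 6, 5], [20, 10]] is a list -> unnest recursively -> [18, 16, 13, 2, 6, 5, 20, 10]
  [8, [11, 14, 7], [15, 4, 5]] is a list -> unnest recursively -> [8, 11, 14, 7, 15, 4, 5]
= [3, 1, 16, 4, 18, 18, 16, 13, 2, 6, 5, 20, 10, 8, 11, 14, 7, 15, 4, 5]


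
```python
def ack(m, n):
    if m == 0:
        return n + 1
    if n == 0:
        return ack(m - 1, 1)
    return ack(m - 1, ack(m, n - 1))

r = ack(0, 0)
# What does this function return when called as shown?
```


ack(0, 0)
m == 0: return 0 + 1 = 1
= 1


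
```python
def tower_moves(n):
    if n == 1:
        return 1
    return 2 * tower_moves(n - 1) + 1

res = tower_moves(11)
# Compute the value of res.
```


tower_moves(11)
= 2 * tower_moves(10) + 1
= 2 * (2 * tower_moves(9) + 1) + 1
= 2 * (2 * (2 * tower_moves(8) + 1) + 1) + 1
= 2 * (2 * (2 * (2 * tower_moves(7) + 1) + 1) + 1) + 1
= 2 * (2 * (2 * (2 * (2 * tower_moves(6) + 1) + 1) + 1) + 1) + 1
= 2 * (2 * (2 * (2 * (2 * (2 * tower_moves(5) + 1) + 1) + 1) + 1) + 1) + 1
= 2 * (2 * (2 * (2 * (2 * (2 * (2 * tower_moves(4) + 1) + 1) + 1) + 1) + 1) + 1) + 1
= 2 * (2 * (2 * (2 * (2 * (2 * (2 * (2 * tower_moves(3) + 1) + 1) + 1) + 1) + 1) + 1) + 1) + 1
= 2 * (2 * (2 * (2 * (2 * (2 * (2 * (2 * (2 * tower_moves(2) + 1) + 1) + 1) + 1) + 1) + 1) + 1) + 1) + 1
= 2 * (2 * (2 * (2 * (2 * (2 * (2 * (2 * (2 * (2 * tower_moves(1) + 1) + 1) + 1) + 1) + 1) + 1) + 1) + 1) + 1) + 1
Now compute bottom-up:
tower_moves(1) = 1
tower_moves(2) = 2 * 1 + 1 = 3
tower_moves(3) = 2 * 3 + 1 = 7
tower_moves(4) = 2 * 7 + 1 = 15
tower_moves(5) = 2 * 15 + 1 = 31
tower_moves(6) = 2 * 31 + 1 = 63
tower_moves(7) = 2 * 63 + 1 = 127
tower_moves(8) = 2 * 127 + 1 = 255
tower_moves(9) = 2 * 255 + 1 = 511
tower_moves(10) = 2 * 511 + 1 = 1023
tower_moves(11) = 2 * 1023 + 1 = 2047
= 2047


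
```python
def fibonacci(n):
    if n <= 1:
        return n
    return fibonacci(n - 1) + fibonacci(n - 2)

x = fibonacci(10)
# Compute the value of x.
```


fibonacci(10)
= fibonacci(9) + fibonacci(8)
= (fibonacci(8) + fibonacci(7)) + fibonacci(8)
Computing bottom-up: fibonacci(0)=0, fibonacci(1)=1, fibonacci(2)=1, fibonacci(3)=2, fibonacci(4)=3, fibonacci(5)=5, fibonacci(6)=8, fibonacci(7)=13, fibonacci(8)=21, fibonacci(9)=34, fibonacci(10)=55
= 55


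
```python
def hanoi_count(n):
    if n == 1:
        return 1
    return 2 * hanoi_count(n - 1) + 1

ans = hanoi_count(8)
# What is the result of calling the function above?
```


hanoi_count(8)
= 2 * hanoi_count(7) + 1
= 2 * (2 * hanoi_count(6) + 1) + 1
= 2 * (2 * (2 * hanoi_count(5) + 1) + 1) + 1
= 2 * (2 * (2 * (2 * hanoi_count(4) + 1) + 1) + 1) + 1
= 2 * (2 * (2 * (2 * (2 * hanoi_count(3) + 1) + 1) + 1) + 1) + 1
= 2 * (2 * (2 * (2 * (2 * (2 * hanoi_count(2) + 1) + 1) + 1) + 1) + 1) + 1
= 2 * (2 * (2 * (2 * (2 * (2 * (2 * hanoi_count(1) + 1) + 1) + 1) + 1) + 1) + 1) + 1
Now compute bottom-up:
hanoi_count(1) = 1
hanoi_count(2) = 2 * 1 + 1 = 3
hanoi_count(3) = 2 * 3 + 1 = 7
hanoi_count(4) = 2 * 7 + 1 = 15
hanoi_count(5) = 2 * 15 + 1 = 31
hanoi_count(6) = 2 * 31 + 1 = 63
hanoi_count(7) = 2 * 63 + 1 = 127
hanoi_count(8) = 2 * 127 + 1 = 255
= 255


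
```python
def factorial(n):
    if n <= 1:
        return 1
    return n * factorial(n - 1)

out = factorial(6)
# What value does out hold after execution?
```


factorial(6)
= 6 * factorial(5)
= 6 * 5 * factorial(4)
= 6 * 5 * 4 * factorial(3)
= 6 * 5 * 4 * 3 * factorial(2)
= 6 * 5 * 4 * 3 * 2 * factorial(1)
= 6 * 5 * 4 * 3 * 2 * 1
= 720


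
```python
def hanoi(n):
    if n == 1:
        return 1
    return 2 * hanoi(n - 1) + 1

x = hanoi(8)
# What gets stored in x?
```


hanoi(8)
= 2 * hanoi(7) + 1
= 2 * (2 * hanoi(6) + 1) + 1
= 2 * (2 * (2 * hanoi(5) + 1) + 1) + 1
= 2 * (2 * (2 * (2 * hanoi(4) + 1) + 1) + 1) + 1
= 2 * (2 * (2 * (2 * (2 * hanoi(3) + 1) + 1) + 1) + 1) + 1
= 2 * (2 * (2 * (2 * (2 * (2 * hanoi(2) + 1) + 1) + 1) + 1) + 1) + 1
= 2 * (2 * (2 * (2 * (2 * (2 * (2 * hanoi(1) + 1) + 1) + 1) + 1) + 1) + 1) + 1
Now compute bottom-up:
hanoi(1) = 1
hanoi(2) = 2 * 1 + 1 = 3
hanoi(3) = 2 * 3 + 1 = 7
hanoi(4) = 2 * 7 + 1 = 15
hanoi(5) = 2 * 15 + 1 = 31
hanoi(6) = 2 * 31 + 1 = 63
hanoi(7) = 2 * 63 + 1 = 127
hanoi(8) = 2 * 127 + 1 = 255
= 255


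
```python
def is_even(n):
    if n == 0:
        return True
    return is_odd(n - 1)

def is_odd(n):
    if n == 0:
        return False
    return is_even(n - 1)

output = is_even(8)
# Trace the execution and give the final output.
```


is_even(8)
= is_odd(7)
= is_even(6)
= is_odd(5)
= is_even(4)
= is_odd(3)
= is_even(2)
= is_odd(1)
= is_even(0)
n == 0: return True
= True


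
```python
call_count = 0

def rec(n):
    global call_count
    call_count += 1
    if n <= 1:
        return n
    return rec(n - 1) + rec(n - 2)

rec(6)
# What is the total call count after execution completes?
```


rec(6) calls rec(5) and rec(4); each non-base call branches into two more.
Let C(k) = total number of calls made by rec(k), including the call to rec(k) itself.
Base cases: C(0) = 1, C(1) = 1
Recurrence: C(k) = 1 + C(k-1) + C(k-2)
  C(2) = 1 + C(1) + C(0) = 1 + 1 + 1 = 3
  C(3) = 1 + C(2) + C(1) = 1 + 3 + 1 = 5
  C(4) = 1 + C(3) + C(2) = 1 + 5 + 3 = 9
  C(5) = 1 + C(4) + C(3) = 1 + 9 + 5 = 15
  C(6) = 1 + C(5) + C(4) = 1 + 15 + 9 = 25
Total calls = C(6) = 25


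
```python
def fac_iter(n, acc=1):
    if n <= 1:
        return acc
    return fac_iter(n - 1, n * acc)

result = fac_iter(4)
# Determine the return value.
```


fac_iter(4, 1)
= fac_iter(3, 4 * 1) = fac_iter(3, 4)
= fac_iter(2, 3 * 4) = fac_iter(2, 12)
= fac_iter(1, 2 * 12) = fac_iter(1, 24)
n <= 1, return acc = 24


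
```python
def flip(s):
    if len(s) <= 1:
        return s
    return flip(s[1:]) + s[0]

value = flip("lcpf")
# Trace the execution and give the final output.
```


flip("lcpf")
= flip("cpf") + "l"
= flip("pf") + "c" + "l"
= flip("f") + "p" + "c" + "l"
= "f" + "p" + "c" + "l"
= "fpcl"


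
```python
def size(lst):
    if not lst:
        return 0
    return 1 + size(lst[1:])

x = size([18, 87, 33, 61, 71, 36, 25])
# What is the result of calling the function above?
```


size([18, 87, 33, 61, 71, 36, 25])
= 1 + size([87, 33, 61, 71, 36, 25])
= 1 + 1 + size([33, 61, 71, 36, 25])
= 1 + 1 + 1 + size([61, 71, 36, 25])
= 1 + 1 + 1 + 1 + size([71, 36, 25])
= 1 + 1 + 1 + 1 + 1 + size([36, 25])
= 1 + 1 + 1 + 1 + 1 + 1 + size([25])
= 1 + 1 + 1 + 1 + 1 + 1 + 1 + size([])
= 1 + 1 + 1 + 1 + 1 + 1 + 1 + 0
= 7


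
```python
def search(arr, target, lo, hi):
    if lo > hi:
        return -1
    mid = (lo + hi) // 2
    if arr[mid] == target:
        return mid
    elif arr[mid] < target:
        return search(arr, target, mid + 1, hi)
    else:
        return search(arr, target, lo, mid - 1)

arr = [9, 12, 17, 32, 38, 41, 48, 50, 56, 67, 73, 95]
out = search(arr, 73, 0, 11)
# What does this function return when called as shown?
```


search(arr, 73, 0, 11)
lo=0, hi=11, mid=5, arr[mid]=41
41 < 73, search right half
lo=6, hi=11, mid=8, arr[mid]=56
56 < 73, search right half
lo=9, hi=11, mid=10, arr[mid]=73
arr[10] == 73, found at index 10
= 10


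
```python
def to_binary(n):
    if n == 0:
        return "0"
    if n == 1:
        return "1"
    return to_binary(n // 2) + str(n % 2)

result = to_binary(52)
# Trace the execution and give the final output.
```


to_binary(52)
= to_binary(26) + "0"
= to_binary(13) + "0" + "0"
= to_binary(6) + "1" + "0" + "0"
= to_binary(3) + "0" + "1" + "0" + "0"
= to_binary(1) + "1" + "0" + "1" + "0" + "0"
= "1" + "1" + "0" + "1" + "0" + "0"
= "110100"


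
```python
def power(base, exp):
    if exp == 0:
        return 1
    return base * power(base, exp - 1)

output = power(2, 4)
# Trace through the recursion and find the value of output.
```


power(2, 4)
= 2 * power(2, 3)
= 2 * 2 * power(2, 2)
= 2 * 2 * 2 * power(2, 1)
= 2 * 2 * 2 * 2 * power(2, 0)
= 2 * 2 * 2 * 2 * 1
= 16


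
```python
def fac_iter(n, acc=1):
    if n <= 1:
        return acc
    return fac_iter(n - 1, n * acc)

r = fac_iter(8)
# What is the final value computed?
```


fac_iter(8, 1)
= fac_iter(7, 8 * 1) = fac_iter(7, 8)
= fac_iter(6, 7 * 8) = fac_iter(6, 56)
= fac_iter(5, 6 * 56) = fac_iter(5, 336)
= fac_iter(4, 5 * 336) = fac_iter(4, 1680)
= fac_iter(3, 4 * 1680) = fac_iter(3, 6720)
= fac_iter(2, 3 * 6720) = fac_iter(2, 20160)
= fac_iter(1, 2 * 20160) = fac_iter(1, 40320)
n <= 1, return acc = 40320


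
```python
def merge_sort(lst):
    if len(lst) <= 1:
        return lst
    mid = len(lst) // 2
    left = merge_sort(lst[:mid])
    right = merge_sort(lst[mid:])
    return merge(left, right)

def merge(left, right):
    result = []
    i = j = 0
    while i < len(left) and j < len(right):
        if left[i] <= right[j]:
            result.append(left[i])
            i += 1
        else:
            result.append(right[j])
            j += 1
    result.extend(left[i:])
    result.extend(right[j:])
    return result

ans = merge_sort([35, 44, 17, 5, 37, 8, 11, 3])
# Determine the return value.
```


merge_sort([35, 44, 17, 5, 37, 8, 11, 3])
Split into [35, 44, 17, 5] and [37, 8, 11, 3]
Left sorted: [5, 17, 35, 44]
Right sorted: [3, 8, 11, 37]
Merge [5, 17, 35, 44] and [3, 8, 11, 37]
= [3, 5, 8, 11, 17, 35, 37, 44]


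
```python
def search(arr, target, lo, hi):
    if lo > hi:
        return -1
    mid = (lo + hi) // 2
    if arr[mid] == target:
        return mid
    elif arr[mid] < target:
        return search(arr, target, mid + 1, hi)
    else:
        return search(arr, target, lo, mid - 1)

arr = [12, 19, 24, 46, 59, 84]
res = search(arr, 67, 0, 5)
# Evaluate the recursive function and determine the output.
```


search(arr, 67, 0, 5)
lo=0, hi=5, mid=2, arr[mid]=24
24 < 67, search right half
lo=3, hi=5, mid=4, arr[mid]=59
59 < 67, search right half
lo=5, hi=5, mid=5, arr[mid]=84
84 > 67, search left half
lo > hi, target not found, return -1
= -1


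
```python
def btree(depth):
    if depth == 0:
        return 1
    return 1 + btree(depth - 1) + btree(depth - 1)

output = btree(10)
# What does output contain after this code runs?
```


btree(10)
= 1 + btree(9) + btree(9)
= 1 + 2 * btree(9)
btree(k) = 2^(k+1) - 1
btree(0) = 1
btree(1) = 3
btree(2) = 7
btree(3) = 15
btree(4) = 31
btree(10) = 2^11 - 1 = 2047


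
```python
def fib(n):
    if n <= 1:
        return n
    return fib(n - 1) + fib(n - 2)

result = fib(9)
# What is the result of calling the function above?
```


fib(9)
= fib(8) + fib(7)
= (fib(7) + fib(6)) + fib(7)
Computing bottom-up: fib(0)=0, fib(1)=1, fib(2)=1, fib(3)=2, fib(4)=3, fib(5)=5, fib(6)=8, fib(7)=13, fib(8)=21, fib(9)=34
= 34


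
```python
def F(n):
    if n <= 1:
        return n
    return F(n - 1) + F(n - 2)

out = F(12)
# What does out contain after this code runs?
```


F(12)
= F(11) + F(10)
= (F(10) + F(9)) + F(10)
Computing bottom-up: F(0)=0, F(1)=1, F(2)=1, F(3)=2, F(4)=3, F(5)=5, F(6)=8, F(7)=13, F(8)=21, F(9)=34, F(10)=55, F(11)=89, F(12)=144
= 144


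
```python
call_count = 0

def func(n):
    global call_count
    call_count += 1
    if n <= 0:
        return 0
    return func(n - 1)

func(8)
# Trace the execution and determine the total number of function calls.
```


func(8) calls func(7) calls ... calls func(0)
Total calls: 8 + 1 (for base case) = 9


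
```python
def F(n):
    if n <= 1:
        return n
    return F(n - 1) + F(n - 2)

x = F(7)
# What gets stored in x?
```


F(7)
= F(6) + F(5)
= (F(5) + F(4)) + F(5)
Computing bottom-up: F(0)=0, F(1)=1, F(2)=1, F(3)=2, F(4)=3, F(5)=5, F(6)=8, F(7)=13
= 13


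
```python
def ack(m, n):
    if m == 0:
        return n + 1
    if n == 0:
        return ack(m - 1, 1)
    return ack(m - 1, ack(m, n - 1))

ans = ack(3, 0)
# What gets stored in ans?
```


ack(3, 0)
n == 0: return ack(2, 1)
= ack(2, 1) = 5
= 5


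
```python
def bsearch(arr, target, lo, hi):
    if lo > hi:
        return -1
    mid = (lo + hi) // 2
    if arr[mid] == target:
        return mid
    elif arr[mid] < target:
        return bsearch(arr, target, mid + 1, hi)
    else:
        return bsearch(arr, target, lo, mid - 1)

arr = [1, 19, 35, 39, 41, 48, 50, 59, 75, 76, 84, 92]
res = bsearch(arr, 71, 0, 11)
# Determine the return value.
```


bsearch(arr, 71, 0, 11)
lo=0, hi=11, mid=5, arr[mid]=48
48 < 71, search right half
lo=6, hi=11, mid=8, arr[mid]=75
75 > 71, search left half
lo=6, hi=7, mid=6, arr[mid]=50
50 < 71, search right half
lo=7, hi=7, mid=7, arr[mid]=59
59 < 71, search right half
lo > hi, target not found, return -1
= -1


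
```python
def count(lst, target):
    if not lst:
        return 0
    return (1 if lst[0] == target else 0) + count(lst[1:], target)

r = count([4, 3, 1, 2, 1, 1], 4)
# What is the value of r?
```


count([4, 3, 1, 2, 1, 1], 4)
lst[0]=4 == 4: 1 + count([3, 1, 2, 1, 1], 4)
lst[0]=3 != 4: 0 + count([1, 2, 1, 1], 4)
lst[0]=1 != 4: 0 + count([2, 1, 1], 4)
lst[0]=2 != 4: 0 + count([1, 1], 4)
lst[0]=1 != 4: 0 + count([1], 4)
lst[0]=1 != 4: 0 + count([], 4)
= 1


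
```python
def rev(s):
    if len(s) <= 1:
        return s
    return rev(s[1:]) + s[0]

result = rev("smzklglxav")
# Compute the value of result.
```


rev("smzklglxav")
= rev("mzklglxav") + "s"
= rev("zklglxav") + "m" + "s"
= rev("klglxav") + "z" + "m" + "s"
= rev("lglxav") + "k" + "z" + "m" + "s"
= rev("glxav") + "l" + "k" + "z" + "m" + "s"
= rev("lxav") + "g" + "l" + "k" + "z" + "m" + "s"
= rev("xav") + "l" + "g" + "l" + "k" + "z" + "m" + "s"
= rev("av") + "x" + "l" + "g" + "l" + "k" + "z" + "m" + "s"
= rev("v") + "a" + "x" + "l" + "g" + "l" + "k" + "z" + "m" + "s"
= "v" + "a" + "x" + "l" + "g" + "l" + "k" + "z" + "m" + "s"
= "vaxlglkzms"


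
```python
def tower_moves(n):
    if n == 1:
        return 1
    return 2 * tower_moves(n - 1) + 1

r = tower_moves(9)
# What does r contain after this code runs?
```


tower_moves(9)
= 2 * tower_moves(8) + 1
= 2 * (2 * tower_moves(7) + 1) + 1
= 2 * (2 * (2 * tower_moves(6) + 1) + 1) + 1
= 2 * (2 * (2 * (2 * tower_moves(5) + 1) + 1) + 1) + 1
= 2 * (2 * (2 * (2 * (2 * tower_moves(4) + 1) + 1) + 1) + 1) + 1
= 2 * (2 * (2 * (2 * (2 * (2 * tower_moves(3) + 1) + 1) + 1) + 1) + 1) + 1
= 2 * (2 * (2 * (2 * (2 * (2 * (2 * tower_moves(2) + 1) + 1) + 1) + 1) + 1) + 1) + 1
= 2 * (2 * (2 * (2 * (2 * (2 * (2 * (2 * tower_moves(1) + 1) + 1) + 1) + 1) + 1) + 1) + 1) + 1
Now compute bottom-up:
tower_moves(1) = 1
tower_moves(2) = 2 * 1 + 1 = 3
tower_moves(3) = 2 * 3 + 1 = 7
tower_moves(4) = 2 * 7 + 1 = 15
tower_moves(5) = 2 * 15 + 1 = 31
tower_moves(6) = 2 * 31 + 1 = 63
tower_moves(7) = 2 * 63 + 1 = 127
tower_moves(8) = 2 * 127 + 1 = 255
tower_moves(9) = 2 * 255 + 1 = 511
= 511


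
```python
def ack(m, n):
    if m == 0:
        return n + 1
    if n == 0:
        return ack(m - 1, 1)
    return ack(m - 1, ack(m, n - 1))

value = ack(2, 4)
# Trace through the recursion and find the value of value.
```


ack(2, 4)
= ack(1, ack(2, 3))
First compute ack(2, 3) = 9
= ack(1, 9)
= 11


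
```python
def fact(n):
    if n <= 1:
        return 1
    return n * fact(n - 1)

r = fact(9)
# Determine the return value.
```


fact(9)
= 9 * fact(8)
= 9 * 8 * fact(7)
= 9 * 8 * 7 * fact(6)
= 9 * 8 * 7 * 6 * fact(5)
= 9 * 8 * 7 * 6 * 5 * fact(4)
= 9 * 8 * 7 * 6 * 5 * 4 * fact(3)
= 9 * 8 * 7 * 6 * 5 * 4 * 3 * fact(2)
= 9 * 8 * 7 * 6 * 5 * 4 * 3 * 2 * fact(1)
= 9 * 8 * 7 * 6 * 5 * 4 * 3 * 2 * 1
= 362880


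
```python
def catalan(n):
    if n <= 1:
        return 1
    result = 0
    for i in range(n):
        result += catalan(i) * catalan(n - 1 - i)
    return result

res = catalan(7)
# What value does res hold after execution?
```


catalan(7)
= sum of catalan(i) * catalan(7-1-i) for i in 0..6
First compute sub-values bottom-up:
  catalan(0) = 1, catalan(1) = 1
  catalan(2) = 1*1 + 1*1 = 2
  catalan(3) = 1*2 + 1*1 + 2*1 = 5
  catalan(4) = 1*5 + 1*2 + 2*1 + 5*1 = 14
  catalan(5) = 1*14 + 1*5 + 2*2 + 5*1 + 14*1 = 42
  catalan(6) = 1*42 + 1*14 + 2*5 + 5*2 + 14*1 + 42*1 = 132
Now catalan(7):
  catalan(0)*catalan(6) = 1*132 = 132
  catalan(1)*catalan(5) = 1*42 = 42
  catalan(2)*catalan(4) = 2*14 = 28
  catalan(3)*catalan(3) = 5*5 = 25
  catalan(4)*catalan(2) = 14*2 = 28
  catalan(5)*catalan(1) = 42*1 = 42
  catalan(6)*catalan(0) = 132*1 = 132
= 132 + 42 + 28 + 25 + 28 + 42 + 132
= 429


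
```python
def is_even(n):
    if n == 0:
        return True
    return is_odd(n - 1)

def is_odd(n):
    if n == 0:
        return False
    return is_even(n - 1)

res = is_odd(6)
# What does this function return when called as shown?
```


is_odd(6)
= is_even(5)
= is_odd(4)
= is_even(3)
= is_odd(2)
= is_even(1)
= is_odd(0)
n == 0: return False
= False


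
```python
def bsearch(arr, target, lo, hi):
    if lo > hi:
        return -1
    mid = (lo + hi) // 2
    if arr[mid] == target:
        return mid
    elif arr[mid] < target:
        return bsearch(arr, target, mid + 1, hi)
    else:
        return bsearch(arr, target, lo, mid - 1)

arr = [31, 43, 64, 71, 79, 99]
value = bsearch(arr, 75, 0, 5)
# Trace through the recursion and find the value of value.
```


bsearch(arr, 75, 0, 5)
lo=0, hi=5, mid=2, arr[mid]=64
64 < 75, search right half
lo=3, hi=5, mid=4, arr[mid]=79
79 > 75, search left half
lo=3, hi=3, mid=3, arr[mid]=71
71 < 75, search right half
lo > hi, target not found, return -1
= -1


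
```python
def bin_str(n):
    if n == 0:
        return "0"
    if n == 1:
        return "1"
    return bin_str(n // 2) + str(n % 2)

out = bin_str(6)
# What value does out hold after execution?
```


bin_str(6)
= bin_str(3) + "0"
= bin_str(1) + "1" + "0"
= "1" + "1" + "0"
= "110"


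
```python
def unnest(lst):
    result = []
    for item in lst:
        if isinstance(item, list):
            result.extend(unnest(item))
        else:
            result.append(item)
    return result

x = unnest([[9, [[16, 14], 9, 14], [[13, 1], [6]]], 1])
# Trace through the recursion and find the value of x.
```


unnest([[9, [[16, 14], 9, 14], [[13, 1], [6]]], 1])
Processing each element:
  [9, [[16, 14], 9, 14], [[13, 1], [6]]] is a list -> unnest recursively -> [9, 16, 14, 9, 14, 13, 1, 6]
  1 is not a list -> append 1
= [9, 16, 14, 9, 14, 13, 1, 6, 1]


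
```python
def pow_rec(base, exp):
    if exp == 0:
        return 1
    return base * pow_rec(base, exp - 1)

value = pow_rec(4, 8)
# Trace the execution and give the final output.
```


pow_rec(4, 8)
= 4 * pow_rec(4, 7)
= 4 * 4 * pow_rec(4, 6)
= 4 * 4 * 4 * pow_rec(4, 5)
= 4 * 4 * 4 * 4 * pow_rec(4, 4)
= 4 * 4 * 4 * 4 * 4 * pow_rec(4, 3)
= 4 * 4 * 4 * 4 * 4 * 4 * pow_rec(4, 2)
= 4 * 4 * 4 * 4 * 4 * 4 * 4 * pow_rec(4, 1)
= 4 * 4 * 4 * 4 * 4 * 4 * 4 * 4 * pow_rec(4, 0)
= 4 * 4 * 4 * 4 * 4 * 4 * 4 * 4 * 1
= 65536


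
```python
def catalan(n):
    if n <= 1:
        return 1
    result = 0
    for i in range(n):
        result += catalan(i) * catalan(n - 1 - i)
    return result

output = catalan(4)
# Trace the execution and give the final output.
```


catalan(4)
= sum of catalan(i) * catalan(4-1-i) for i in 0..3
First compute sub-values bottom-up:
  catalan(0) = 1, catalan(1) = 1
  catalan(2) = 1*1 + 1*1 = 2
  catalan(3) = 1*2 + 1*1 + 2*1 = 5
Now catalan(4):
  catalan(0)*catalan(3) = 1*5 = 5
  catalan(1)*catalan(2) = 1*2 = 2
  catalan(2)*catalan(1) = 2*1 = 2
  catalan(3)*catalan(0) = 5*1 = 5
= 5 + 2 + 2 + 5
= 14


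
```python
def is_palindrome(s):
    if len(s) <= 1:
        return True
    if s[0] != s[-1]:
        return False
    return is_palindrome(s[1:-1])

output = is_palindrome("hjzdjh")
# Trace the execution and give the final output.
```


is_palindrome("hjzdjh")
"hjzdjh": s[0]='h' == s[-1]='h' -> is_palindrome("jzdj")
"jzdj": s[0]='j' == s[-1]='j' -> is_palindrome("zd")
"zd": s[0]='z' != s[-1]='d' -> False
= False


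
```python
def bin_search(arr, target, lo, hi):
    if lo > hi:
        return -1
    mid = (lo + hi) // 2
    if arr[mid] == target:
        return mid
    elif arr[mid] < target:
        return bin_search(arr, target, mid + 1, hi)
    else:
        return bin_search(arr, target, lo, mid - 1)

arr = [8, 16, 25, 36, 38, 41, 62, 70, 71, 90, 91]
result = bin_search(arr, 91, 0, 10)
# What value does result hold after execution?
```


bin_search(arr, 91, 0, 10)
lo=0, hi=10, mid=5, arr[mid]=41
41 < 91, search right half
lo=6, hi=10, mid=8, arr[mid]=71
71 < 91, search right half
lo=9, hi=10, mid=9, arr[mid]=90
90 < 91, search right half
lo=10, hi=10, mid=10, arr[mid]=91
arr[10] == 91, found at index 10
= 10


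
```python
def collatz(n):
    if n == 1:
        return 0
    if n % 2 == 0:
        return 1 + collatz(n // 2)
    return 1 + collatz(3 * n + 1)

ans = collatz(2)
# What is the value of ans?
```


collatz(2)
2 is even -> collatz(1)
Reached 1 after 1 steps
= 1


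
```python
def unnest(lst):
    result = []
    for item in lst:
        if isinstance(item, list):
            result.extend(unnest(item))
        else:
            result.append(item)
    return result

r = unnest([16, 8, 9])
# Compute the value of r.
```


unnest([16, 8, 9])
Processing each element:
  16 is not a list -> append 16
  8 is not a list -> append 8
  9 is not a list -> append 9
= [16, 8, 9]


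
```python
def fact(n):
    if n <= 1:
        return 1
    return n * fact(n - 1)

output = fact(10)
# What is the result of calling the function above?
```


fact(10)
= 10 * fact(9)
= 10 * 9 * fact(8)
= 10 * 9 * 8 * fact(7)
= 10 * 9 * 8 * 7 * fact(6)
= 10 * 9 * 8 * 7 * 6 * fact(5)
= 10 * 9 * 8 * 7 * 6 * 5 * fact(4)
= 10 * 9 * 8 * 7 * 6 * 5 * 4 * fact(3)
= 10 * 9 * 8 * 7 * 6 * 5 * 4 * 3 * fact(2)
= 10 * 9 * 8 * 7 * 6 * 5 * 4 * 3 * 2 * fact(1)
= 10 * 9 * 8 * 7 * 6 * 5 * 4 * 3 * 2 * 1
= 3628800


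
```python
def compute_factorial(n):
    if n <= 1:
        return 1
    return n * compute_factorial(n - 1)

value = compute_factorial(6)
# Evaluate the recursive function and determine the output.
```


compute_factorial(6)
= 6 * compute_factorial(5)
= 6 * 5 * compute_factorial(4)
= 6 * 5 * 4 * compute_factorial(3)
= 6 * 5 * 4 * 3 * compute_factorial(2)
= 6 * 5 * 4 * 3 * 2 * compute_factorial(1)
= 6 * 5 * 4 * 3 * 2 * 1
= 720


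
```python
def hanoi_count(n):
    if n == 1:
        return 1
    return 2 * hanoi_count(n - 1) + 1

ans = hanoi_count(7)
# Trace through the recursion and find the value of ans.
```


hanoi_count(7)
= 2 * hanoi_count(6) + 1
= 2 * (2 * hanoi_count(5) + 1) + 1
= 2 * (2 * (2 * hanoi_count(4) + 1) + 1) + 1
= 2 * (2 * (2 * (2 * hanoi_count(3) + 1) + 1) + 1) + 1
= 2 * (2 * (2 * (2 * (2 * hanoi_count(2) + 1) + 1) + 1) + 1) + 1
= 2 * (2 * (2 * (2 * (2 * (2 * hanoi_count(1) + 1) + 1) + 1) + 1) + 1) + 1
Now compute bottom-up:
hanoi_count(1) = 1
hanoi_count(2) = 2 * 1 + 1 = 3
hanoi_count(3) = 2 * 3 + 1 = 7
hanoi_count(4) = 2 * 7 + 1 = 15
hanoi_count(5) = 2 * 15 + 1 = 31
hanoi_count(6) = 2 * 31 + 1 = 63
hanoi_count(7) = 2 * 63 + 1 = 127
= 127


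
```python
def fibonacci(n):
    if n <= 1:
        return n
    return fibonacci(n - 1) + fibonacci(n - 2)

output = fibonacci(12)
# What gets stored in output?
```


fibonacci(12)
= fibonacci(11) + fibonacci(10)
= (fibonacci(10) + fibonacci(9)) + fibonacci(10)
Computing bottom-up: fibonacci(0)=0, fibonacci(1)=1, fibonacci(2)=1, fibonacci(3)=2, fibonacci(4)=3, fibonacci(5)=5, fibonacci(6)=8, fibonacci(7)=13, fibonacci(8)=21, fibonacci(9)=34, fibonacci(10)=55, fibonacci(11)=89, fibonacci(12)=144
= 144


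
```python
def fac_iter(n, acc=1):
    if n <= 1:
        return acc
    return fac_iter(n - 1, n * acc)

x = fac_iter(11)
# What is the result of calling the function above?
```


fac_iter(11, 1)
= fac_iter(10, 11 * 1) = fac_iter(10, 11)
= fac_iter(9, 10 * 11) = fac_iter(9, 110)
= fac_iter(8, 9 * 110) = fac_iter(8, 990)
= fac_iter(7, 8 * 990) = fac_iter(7, 7920)
= fac_iter(6, 7 * 7920) = fac_iter(6, 55440)
= fac_iter(5, 6 * 55440) = fac_iter(5, 332640)
= fac_iter(4, 5 * 332640) = fac_iter(4, 1663200)
= fac_iter(3, 4 * 1663200) = fac_iter(3, 6652800)
= fac_iter(2, 3 * 6652800) = fac_iter(2, 19958400)
= fac_iter(1, 2 * 19958400) = fac_iter(1, 39916800)
n <= 1, return acc = 39916800


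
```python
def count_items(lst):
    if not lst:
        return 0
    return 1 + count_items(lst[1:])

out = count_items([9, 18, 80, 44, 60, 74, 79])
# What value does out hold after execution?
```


count_items([9, 18, 80, 44, 60, 74, 79])
= 1 + count_items([18, 80, 44, 60, 74, 79])
= 1 + 1 + count_items([80, 44, 60, 74, 79])
= 1 + 1 + 1 + count_items([44, 60, 74, 79])
= 1 + 1 + 1 + 1 + count_items([60, 74, 79])
= 1 + 1 + 1 + 1 + 1 + count_items([74, 79])
= 1 + 1 + 1 + 1 + 1 + 1 + count_items([79])
= 1 + 1 + 1 + 1 + 1 + 1 + 1 + count_items([])
= 1 + 1 + 1 + 1 + 1 + 1 + 1 + 0
= 7


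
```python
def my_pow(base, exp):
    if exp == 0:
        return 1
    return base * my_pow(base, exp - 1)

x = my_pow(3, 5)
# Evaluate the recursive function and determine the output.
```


my_pow(3, 5)
= 3 * my_pow(3, 4)
= 3 * 3 * my_pow(3, 3)
= 3 * 3 * 3 * my_pow(3, 2)
= 3 * 3 * 3 * 3 * my_pow(3, 1)
= 3 * 3 * 3 * 3 * 3 * my_pow(3, 0)
= 3 * 3 * 3 * 3 * 3 * 1
= 243


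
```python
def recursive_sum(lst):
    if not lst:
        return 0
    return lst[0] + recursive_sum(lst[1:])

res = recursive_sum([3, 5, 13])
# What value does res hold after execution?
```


recursive_sum([3, 5, 13])
= 3 + recursive_sum([5, 13])
= 3 + 5 + recursive_sum([13])
= 3 + 5 + 13 + recursive_sum([])
= 3 + 5 + 13 + 0
= 21


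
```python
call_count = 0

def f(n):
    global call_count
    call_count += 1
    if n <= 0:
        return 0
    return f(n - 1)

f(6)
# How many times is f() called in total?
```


f(6) calls f(5) calls ... calls f(0)
Total calls: 6 + 1 (for base case) = 7


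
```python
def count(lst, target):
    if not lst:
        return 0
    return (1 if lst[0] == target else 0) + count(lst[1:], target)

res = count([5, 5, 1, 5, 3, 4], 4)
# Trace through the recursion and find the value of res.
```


count([5, 5, 1, 5, 3, 4], 4)
lst[0]=5 != 4: 0 + count([5, 1, 5, 3, 4], 4)
lst[0]=5 != 4: 0 + count([1, 5, 3, 4], 4)
lst[0]=1 != 4: 0 + count([5, 3, 4], 4)
lst[0]=5 != 4: 0 + count([3, 4], 4)
lst[0]=3 != 4: 0 + count([4], 4)
lst[0]=4 == 4: 1 + count([], 4)
= 1


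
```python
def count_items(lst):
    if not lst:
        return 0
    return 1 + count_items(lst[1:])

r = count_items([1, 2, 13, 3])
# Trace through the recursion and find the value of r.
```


count_items([1, 2, 13, 3])
= 1 + count_items([2, 13, 3])
= 1 + 1 + count_items([13, 3])
= 1 + 1 + 1 + count_items([3])
= 1 + 1 + 1 + 1 + count_items([])
= 1 + 1 + 1 + 1 + 0
= 4


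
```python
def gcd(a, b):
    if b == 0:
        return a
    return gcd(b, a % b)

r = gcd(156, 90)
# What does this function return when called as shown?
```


gcd(156, 90)
= gcd(90, 156 % 90) = gcd(90, 66)
= gcd(66, 90 % 66) = gcd(66, 24)
= gcd(24, 66 % 24) = gcd(24, 18)
= gcd(18, 24 % 18) = gcd(18, 6)
= gcd(6, 18 % 6) = gcd(6, 0)
b == 0, return a = 6


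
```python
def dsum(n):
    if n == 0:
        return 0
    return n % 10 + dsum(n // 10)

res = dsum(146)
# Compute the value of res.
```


dsum(146)
= 6 + dsum(14)
= 6 + 4 + dsum(1)
= 6 + 4 + 1 + dsum(0)
= 6 + 4 + 1 + 0
= 11


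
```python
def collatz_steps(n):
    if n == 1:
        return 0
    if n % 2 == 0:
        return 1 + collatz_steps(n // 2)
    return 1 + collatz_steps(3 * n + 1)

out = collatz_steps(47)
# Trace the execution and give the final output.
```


collatz_steps(47)
47 is odd -> 3*47+1 = 142 -> collatz_steps(142)
142 is even -> collatz_steps(71)
71 is odd -> 3*71+1 = 214 -> collatz_steps(214)
214 is even -> collatz_steps(107)
107 is odd -> 3*107+1 = 322 -> collatz_steps(322)
322 is even -> collatz_steps(161)
161 is odd -> 3*161+1 = 484 -> collatz_steps(484)
484 is even -> collatz_steps(242)
242 is even -> collatz_steps(121)
121 is odd -> 3*121+1 = 364 -> collatz_steps(364)
364 is even -> collatz_steps(182)
182 is even -> collatz_steps(91)
91 is odd -> 3*91+1 = 274 -> collatz_steps(274)
274 is even -> collatz_steps(137)
137 is odd -> 3*137+1 = 412 -> collatz_steps(412)
412 is even -> collatz_steps(206)
206 is even -> collatz_steps(103)
103 is odd -> 3*103+1 = 310 -> collatz_steps(310)
310 is even -> collatz_steps(155)
155 is odd -> 3*155+1 = 466 -> collatz_steps(466)
466 is even -> collatz_steps(233)
233 is odd -> 3*233+1 = 700 -> collatz_steps(700)
700 is even -> collatz_steps(350)
350 is even -> collatz_steps(175)
175 is odd -> 3*175+1 = 526 -> collatz_steps(526)
526 is even -> collatz_steps(263)
263 is odd -> 3*263+1 = 790 -> collatz_steps(790)
790 is even -> collatz_steps(395)
395 is odd -> 3*395+1 = 1186 -> collatz_steps(1186)
1186 is even -> collatz_steps(593)
593 is odd -> 3*593+1 = 1780 -> collatz_steps(1780)
1780 is even -> collatz_steps(890)
890 is even -> collatz_steps(445)
445 is odd -> 3*445+1 = 1336 -> collatz_steps(1336)
1336 is even -> collatz_steps(668)
668 is even -> collatz_steps(334)
334 is even -> collatz_steps(167)
167 is odd -> 3*167+1 = 502 -> collatz_steps(502)
502 is even -> collatz_steps(251)
251 is odd -> 3*251+1 = 754 -> collatz_steps(754)
754 is even -> collatz_steps(377)
377 is odd -> 3*377+1 = 1132 -> collatz_steps(1132)
1132 is even -> collatz_steps(566)
566 is even -> collatz_steps(283)
283 is odd -> 3*283+1 = 850 -> collatz_steps(850)
850 is even -> collatz_steps(425)
425 is odd -> 3*425+1 = 1276 -> collatz_steps(1276)
1276 is even -> collatz_steps(638)
638 is even -> collatz_steps(319)
319 is odd -> 3*319+1 = 958 -> collatz_steps(958)
958 is even -> collatz_steps(479)
479 is odd -> 3*479+1 = 1438 -> collatz_steps(1438)
1438 is even -> collatz_steps(719)
719 is odd -> 3*719+1 = 2158 -> collatz_steps(2158)
2158 is even -> collatz_steps(1079)
1079 is odd -> 3*1079+1 = 3238 -> collatz_steps(3238)
3238 is even -> collatz_steps(1619)
1619 is odd -> 3*1619+1 = 4858 -> collatz_steps(4858)
4858 is even -> collatz_steps(2429)
2429 is odd -> 3*2429+1 = 7288 -> collatz_steps(7288)
7288 is even -> collatz_steps(3644)
3644 is even -> collatz_steps(1822)
1822 is even -> collatz_steps(911)
911 is odd -> 3*911+1 = 2734 -> collatz_steps(2734)
2734 is even -> collatz_steps(1367)
1367 is odd -> 3*1367+1 = 4102 -> collatz_steps(4102)
4102 is even -> collatz_steps(2051)
2051 is odd -> 3*2051+1 = 6154 -> collatz_steps(6154)
6154 is even -> collatz_steps(3077)
3077 is odd -> 3*3077+1 = 9232 -> collatz_steps(9232)
9232 is even -> collatz_steps(4616)
4616 is even -> collatz_steps(2308)
2308 is even -> collatz_steps(1154)
1154 is even -> collatz_steps(577)
577 is odd -> 3*577+1 = 1732 -> collatz_steps(1732)
1732 is even -> collatz_steps(866)
866 is even -> collatz_steps(433)
433 is odd -> 3*433+1 = 1300 -> collatz_steps(1300)
1300 is even -> collatz_steps(650)
650 is even -> collatz_steps(325)
325 is odd -> 3*325+1 = 976 -> collatz_steps(976)
976 is even -> collatz_steps(488)
488 is even -> collatz_steps(244)
244 is even -> collatz_steps(122)
122 is even -> collatz_steps(61)
61 is odd -> 3*61+1 = 184 -> collatz_steps(184)
184 is even -> collatz_steps(92)
92 is even -> collatz_steps(46)
46 is even -> collatz_steps(23)
23 is odd -> 3*23+1 = 70 -> collatz_steps(70)
70 is even -> collatz_steps(35)
35 is odd -> 3*35+1 = 106 -> collatz_steps(106)
106 is even -> collatz_steps(53)
53 is odd -> 3*53+1 = 160 -> collatz_steps(160)
160 is even -> collatz_steps(80)
80 is even -> collatz_steps(40)
40 is even -> collatz_steps(20)
20 is even -> collatz_steps(10)
10 is even -> collatz_steps(5)
5 is odd -> 3*5+1 = 16 -> collatz_steps(16)
16 is even -> collatz_steps(8)
8 is even -> collatz_steps(4)
4 is even -> collatz_steps(2)
2 is even -> collatz_steps(1)
Reached 1 after 104 steps
= 104


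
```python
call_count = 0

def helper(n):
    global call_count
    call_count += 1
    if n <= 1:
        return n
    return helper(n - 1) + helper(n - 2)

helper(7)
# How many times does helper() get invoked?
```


helper(7) calls helper(6) and helper(5); each non-base call branches into two more.
Let C(k) = total number of calls made by helper(k), including the call to helper(k) itself.
Base cases: C(0) = 1, C(1) = 1
Recurrence: C(k) = 1 + C(k-1) + C(k-2)
  C(2) = 1 + C(1) + C(0) = 1 + 1 + 1 = 3
  C(3) = 1 + C(2) + C(1) = 1 + 3 + 1 = 5
  C(4) = 1 + C(3) + C(2) = 1 + 5 + 3 = 9
  C(5) = 1 + C(4) + C(3) = 1 + 9 + 5 = 15
  C(6) = 1 + C(5) + C(4) = 1 + 15 + 9 = 25
  C(7) = 1 + C(6) + C(5) = 1 + 25 + 15 = 41
Total calls = C(7) = 41


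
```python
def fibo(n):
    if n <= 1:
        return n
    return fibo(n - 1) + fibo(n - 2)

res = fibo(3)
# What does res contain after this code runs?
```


fibo(3)
= fibo(2) + fibo(1)
Computing bottom-up: fibo(0)=0, fibo(1)=1, fibo(2)=1, fibo(3)=2
= 2


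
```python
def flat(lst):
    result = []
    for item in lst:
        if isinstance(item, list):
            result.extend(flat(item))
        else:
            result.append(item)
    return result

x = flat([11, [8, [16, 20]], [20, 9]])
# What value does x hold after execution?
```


flat([11, [8, [16, 20]], [20, 9]])
Processing each element:
  11 is not a list -> append 11
  [8, [16, 20]] is a list -> flat recursively -> [8, 16, 20]
  [20, 9] is a list -> flat recursively -> [20, 9]
= [11, 8, 16, 20, 20, 9]


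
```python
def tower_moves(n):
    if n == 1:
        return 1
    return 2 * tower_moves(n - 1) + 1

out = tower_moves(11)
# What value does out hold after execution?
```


tower_moves(11)
= 2 * tower_moves(10) + 1
= 2 * (2 * tower_moves(9) + 1) + 1
= 2 * (2 * (2 * tower_moves(8) + 1) + 1) + 1
= 2 * (2 * (2 * (2 * tower_moves(7) + 1) + 1) + 1) + 1
= 2 * (2 * (2 * (2 * (2 * tower_moves(6) + 1) + 1) + 1) + 1) + 1
= 2 * (2 * (2 * (2 * (2 * (2 * tower_moves(5) + 1) + 1) + 1) + 1) + 1) + 1
= 2 * (2 * (2 * (2 * (2 * (2 * (2 * tower_moves(4) + 1) + 1) + 1) + 1) + 1) + 1) + 1
= 2 * (2 * (2 * (2 * (2 * (2 * (2 * (2 * tower_moves(3) + 1) + 1) + 1) + 1) + 1) + 1) + 1) + 1
= 2 * (2 * (2 * (2 * (2 * (2 * (2 * (2 * (2 * tower_moves(2) + 1) + 1) + 1) + 1) + 1) + 1) + 1) + 1) + 1
= 2 * (2 * (2 * (2 * (2 * (2 * (2 * (2 * (2 * (2 * tower_moves(1) + 1) + 1) + 1) + 1) + 1) + 1) + 1) + 1) + 1) + 1
Now compute bottom-up:
tower_moves(1) = 1
tower_moves(2) = 2 * 1 + 1 = 3
tower_moves(3) = 2 * 3 + 1 = 7
tower_moves(4) = 2 * 7 + 1 = 15
tower_moves(5) = 2 * 15 + 1 = 31
tower_moves(6) = 2 * 31 + 1 = 63
tower_moves(7) = 2 * 63 + 1 = 127
tower_moves(8) = 2 * 127 + 1 = 255
tower_moves(9) = 2 * 255 + 1 = 511
tower_moves(10) = 2 * 511 + 1 = 1023
tower_moves(11) = 2 * 1023 + 1 = 2047
= 2047


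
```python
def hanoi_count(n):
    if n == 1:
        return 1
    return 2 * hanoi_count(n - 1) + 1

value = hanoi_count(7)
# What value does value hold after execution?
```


hanoi_count(7)
= 2 * hanoi_count(6) + 1
= 2 * (2 * hanoi_count(5) + 1) + 1
= 2 * (2 * (2 * hanoi_count(4) + 1) + 1) + 1
= 2 * (2 * (2 * (2 * hanoi_count(3) + 1) + 1) + 1) + 1
= 2 * (2 * (2 * (2 * (2 * hanoi_count(2) + 1) + 1) + 1) + 1) + 1
= 2 * (2 * (2 * (2 * (2 * (2 * hanoi_count(1) + 1) + 1) + 1) + 1) + 1) + 1
Now compute bottom-up:
hanoi_count(1) = 1
hanoi_count(2) = 2 * 1 + 1 = 3
hanoi_count(3) = 2 * 3 + 1 = 7
hanoi_count(4) = 2 * 7 + 1 = 15
hanoi_count(5) = 2 * 15 + 1 = 31
hanoi_count(6) = 2 * 31 + 1 = 63
hanoi_count(7) = 2 * 63 + 1 = 127
= 127


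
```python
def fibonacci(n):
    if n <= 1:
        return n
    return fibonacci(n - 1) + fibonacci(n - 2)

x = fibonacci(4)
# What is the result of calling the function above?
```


fibonacci(4)
= fibonacci(3) + fibonacci(2)
= (fibonacci(2) + fibonacci(1)) + fibonacci(2)
Computing bottom-up: fibonacci(0)=0, fibonacci(1)=1, fibonacci(2)=1, fibonacci(3)=2, fibonacci(4)=3
= 3


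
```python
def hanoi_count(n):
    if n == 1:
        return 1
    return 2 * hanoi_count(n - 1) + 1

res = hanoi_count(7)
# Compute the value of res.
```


hanoi_count(7)
= 2 * hanoi_count(6) + 1
= 2 * (2 * hanoi_count(5) + 1) + 1
= 2 * (2 * (2 * hanoi_count(4) + 1) + 1) + 1
= 2 * (2 * (2 * (2 * hanoi_count(3) + 1) + 1) + 1) + 1
= 2 * (2 * (2 * (2 * (2 * hanoi_count(2) + 1) + 1) + 1) + 1) + 1
= 2 * (2 * (2 * (2 * (2 * (2 * hanoi_count(1) + 1) + 1) + 1) + 1) + 1) + 1
Now compute bottom-up:
hanoi_count(1) = 1
hanoi_count(2) = 2 * 1 + 1 = 3
hanoi_count(3) = 2 * 3 + 1 = 7
hanoi_count(4) = 2 * 7 + 1 = 15
hanoi_count(5) = 2 * 15 + 1 = 31
hanoi_count(6) = 2 * 31 + 1 = 63
hanoi_count(7) = 2 * 63 + 1 = 127
= 127


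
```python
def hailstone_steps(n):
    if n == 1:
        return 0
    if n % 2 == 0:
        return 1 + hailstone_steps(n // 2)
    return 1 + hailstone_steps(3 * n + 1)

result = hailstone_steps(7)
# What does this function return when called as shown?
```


hailstone_steps(7)
7 is odd -> 3*7+1 = 22 -> hailstone_steps(22)
22 is even -> hailstone_steps(11)
11 is odd -> 3*11+1 = 34 -> hailstone_steps(34)
34 is even -> hailstone_steps(17)
17 is odd -> 3*17+1 = 52 -> hailstone_steps(52)
52 is even -> hailstone_steps(26)
26 is even -> hailstone_steps(13)
13 is odd -> 3*13+1 = 40 -> hailstone_steps(40)
40 is even -> hailstone_steps(20)
20 is even -> hailstone_steps(10)
10 is even -> hailstone_steps(5)
5 is odd -> 3*5+1 = 16 -> hailstone_steps(16)
16 is even -> hailstone_steps(8)
8 is even -> hailstone_steps(4)
4 is even -> hailstone_steps(2)
2 is even -> hailstone_steps(1)
Reached 1 after 16 steps
= 16
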